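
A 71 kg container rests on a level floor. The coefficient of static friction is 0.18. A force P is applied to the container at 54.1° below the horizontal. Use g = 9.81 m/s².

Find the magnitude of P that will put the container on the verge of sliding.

N = m g + P sin α (the push presses the container into the level floor).
At impending slip, P cos α = μ_s N = μ_s (m g + P sin α).
Solving: P (cos α − μ_s sin α) = μ_s m g → P = 0.18×697/(cos 54.1° − 0.18 sin 54.1°) = 125/0.4406 = 285 N.

P ≈ 285 N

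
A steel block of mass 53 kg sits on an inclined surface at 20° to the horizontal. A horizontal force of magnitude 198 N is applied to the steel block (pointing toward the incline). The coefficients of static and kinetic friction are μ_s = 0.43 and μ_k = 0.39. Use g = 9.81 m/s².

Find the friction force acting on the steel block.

f ≈ 8.23 N (down the incline)

Normal direction: N = m g cos θ + P sin θ = 556.3 N.
Parallel to the incline: P cos θ − m g sin θ = 186.1 − 177.8 = 8.233 N; the friction needed to balance this is 8.233 N acting down the slope.
The limit of static friction is μ_s N = 239.2 N.
Since 8.233 N is within the 239.2 N limit, the steel block stays put and friction is exactly 8.23 N.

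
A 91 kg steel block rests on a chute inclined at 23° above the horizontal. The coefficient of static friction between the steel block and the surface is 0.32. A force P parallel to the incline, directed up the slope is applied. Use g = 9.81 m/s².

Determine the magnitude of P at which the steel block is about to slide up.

At impending motion up the slope, friction acts down-slope at its limit: f = μ_s N.
P is parallel to the surface, so N = m g cos θ = 822 N.
Along the incline: P = m g sin θ + μ_s N = 349 + 0.32×822 = 612 N.

P ≈ 612 N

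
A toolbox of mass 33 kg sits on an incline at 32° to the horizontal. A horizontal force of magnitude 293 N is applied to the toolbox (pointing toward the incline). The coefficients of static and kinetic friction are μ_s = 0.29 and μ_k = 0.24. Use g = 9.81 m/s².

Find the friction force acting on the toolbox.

Resolve perpendicular to the incline: N = m g cos θ + P sin θ = 33×9.81×cos 32° + 293×sin 32° = 429.8 N.
Parallel to the incline: P cos θ − m g sin θ = 248.5 − 171.6 = 76.93 N; the friction needed to balance this is 76.93 N acting down the slope.
Maximum static friction: μ_s N = 0.29 × 429.8 = 124.6 N.
Since 76.93 N is within the 124.6 N limit, the toolbox stays put and friction is exactly 76.9 N.

f ≈ 76.9 N (down the incline)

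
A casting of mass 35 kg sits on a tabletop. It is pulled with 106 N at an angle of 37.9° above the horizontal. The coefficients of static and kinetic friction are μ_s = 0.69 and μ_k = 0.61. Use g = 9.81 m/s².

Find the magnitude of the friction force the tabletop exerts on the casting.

The vertical component of P reduces the normal force: N = m g − P sin α = 343.4 − 65.11 = 278.2 N.
Horizontally, friction must balance P cos α = 83.64 N.
The static-friction limit is μ_s N = 192 N.
Since 83.64 N does not exceed the limit, the casting stays at rest and f = 83.6 N.

f ≈ 83.6 N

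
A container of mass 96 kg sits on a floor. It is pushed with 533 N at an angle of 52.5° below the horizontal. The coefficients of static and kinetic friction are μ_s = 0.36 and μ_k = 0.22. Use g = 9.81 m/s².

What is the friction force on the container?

f ≈ 324 N

Vertical equilibrium gives N = m g + P sin α = 1365 N.
The horizontal driving force is P cos α = 324.5 N, so equilibrium needs friction f = 324.5 N.
μ_s N = 0.36 × 1365 = 491.3 N.
324.5 ≤ 491.3 N → static; friction equals the required 324 N.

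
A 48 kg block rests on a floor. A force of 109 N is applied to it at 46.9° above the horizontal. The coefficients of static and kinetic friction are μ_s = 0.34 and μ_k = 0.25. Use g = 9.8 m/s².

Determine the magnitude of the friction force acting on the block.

f ≈ 74.5 N

The vertical component of P reduces the normal force: N = m g − P sin α = 470.4 − 79.59 = 390.8 N.
For equilibrium, f = P cos α = 109×cos 46.9° = 74.48 N.
The static-friction limit is μ_s N = 132.9 N.
Since 74.48 N does not exceed the limit, the block stays at rest and f = 74.5 N.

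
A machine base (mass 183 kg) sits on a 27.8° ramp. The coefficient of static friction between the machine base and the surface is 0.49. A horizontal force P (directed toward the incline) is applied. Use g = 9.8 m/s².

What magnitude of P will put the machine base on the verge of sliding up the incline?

At impending motion up the slope, friction acts down-slope at its limit: f = μ_s N.
Perpendicular to the incline: N = m g cos θ + P sin θ.
Along the incline: P cos θ = m g sin θ + μ_s N = m g sin θ + μ_s (m g cos θ + P sin θ).
Solving, P (cos θ − μ_s sin θ) = m g (sin θ + μ_s cos θ), so P = 183×9.8×(sin 27.8° + 0.49 cos 27.8°)/(cos 27.8° − 0.49 sin 27.8°) = 1790×0.8998/0.6561 = 2460 N.

P ≈ 2460 N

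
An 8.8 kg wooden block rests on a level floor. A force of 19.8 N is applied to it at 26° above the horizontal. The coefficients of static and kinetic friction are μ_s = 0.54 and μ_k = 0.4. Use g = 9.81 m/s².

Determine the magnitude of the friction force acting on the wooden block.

Vertical equilibrium gives N = m g − P sin α = 77.65 N.
Horizontally, friction must balance P cos α = 17.8 N.
The static-friction limit is μ_s N = 41.93 N.
Since 17.8 N does not exceed the limit, the wooden block stays at rest and f = 17.8 N.

f ≈ 17.8 N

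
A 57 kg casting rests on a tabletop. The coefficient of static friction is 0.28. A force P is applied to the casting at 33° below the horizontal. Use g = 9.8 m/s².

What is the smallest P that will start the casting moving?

P ≈ 228 N

N = m g + P sin α (the push presses the casting into the tabletop).
At impending slip, P cos α = μ_s N = μ_s (m g + P sin α).
Solving: P (cos α − μ_s sin α) = μ_s m g → P = 0.28×559/(cos 33° − 0.28 sin 33°) = 156/0.6862 = 228 N.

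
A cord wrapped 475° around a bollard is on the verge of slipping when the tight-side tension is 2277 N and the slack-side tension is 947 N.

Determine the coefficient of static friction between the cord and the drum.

μ ≈ 0.106

T₂/T₁ = e^{μβ} → μ = ln(T₂/T₁)/β.
β = 475° = 8.29 rad.
μ = ln(2277/947)/8.29 = ln(2.404)/8.29 = 0.106.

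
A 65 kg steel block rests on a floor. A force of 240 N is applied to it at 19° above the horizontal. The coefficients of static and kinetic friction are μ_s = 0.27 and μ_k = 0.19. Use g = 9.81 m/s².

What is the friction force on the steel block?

f ≈ 106 N

Vertical equilibrium gives N = m g − P sin α = 559.5 N.
Horizontally, friction must balance P cos α = 226.9 N.
μ_s N = 0.27 × 559.5 = 151.1 N.
226.9 > 151.1 N → the steel block slides; f = μ_k N = 0.19×559.5 = 106 N.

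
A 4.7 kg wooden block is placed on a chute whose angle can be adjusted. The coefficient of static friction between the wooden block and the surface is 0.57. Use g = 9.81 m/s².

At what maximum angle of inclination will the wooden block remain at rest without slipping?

θ_max ≈ 29.7°

At the slip threshold, m g sin θ = μ_s · m g cos θ, so tan θ = μ_s.
θ_max = arctan(0.57) = 29.7°.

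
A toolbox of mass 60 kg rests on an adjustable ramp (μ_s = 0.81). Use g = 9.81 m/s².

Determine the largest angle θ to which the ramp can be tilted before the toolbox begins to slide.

θ_max ≈ 39°

At the slip threshold, m g sin θ = μ_s · m g cos θ, so tan θ = μ_s.
θ_max = arctan(0.81) = 39°.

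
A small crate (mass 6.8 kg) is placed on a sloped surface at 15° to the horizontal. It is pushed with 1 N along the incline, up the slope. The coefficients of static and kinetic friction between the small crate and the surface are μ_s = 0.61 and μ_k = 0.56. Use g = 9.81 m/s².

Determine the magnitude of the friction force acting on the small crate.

The normal reaction is N = m g cos θ = 64.43 N.
Parallel to the incline, ΣF = 0 gives f = m g sin θ − P = 17.27 − 1 = 16.27 N (up-slope positive).
Static friction can supply at most μ_s N = 39.31 N.
Since |16.27| ≤ 39.31 N, no slip — friction simply equals what equilibrium demands.

f ≈ 16.3 N (up the incline)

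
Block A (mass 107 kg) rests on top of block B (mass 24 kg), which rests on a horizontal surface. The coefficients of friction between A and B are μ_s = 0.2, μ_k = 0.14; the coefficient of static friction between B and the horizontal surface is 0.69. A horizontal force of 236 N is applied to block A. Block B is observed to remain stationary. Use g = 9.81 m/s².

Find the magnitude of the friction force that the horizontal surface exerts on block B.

The normal force B exerts on A is simply A's weight, N₁ = 1050 N.
So the A–B interface can sustain at most μ_s N₁ = 209.9 N of static friction.
P = 236 N exceeds that limit, so A slips over B and the interface friction becomes kinetic: f₁ = μ_k N₁ = 0.14×1050 = 147 N.
By Newton's third law B feels 147 N forward from A. With B stationary, the floor's static friction on B balances it: f₂ = 147 N (well within μ_s(m_A+m_B)g = 886.7 N).

f ≈ 147 N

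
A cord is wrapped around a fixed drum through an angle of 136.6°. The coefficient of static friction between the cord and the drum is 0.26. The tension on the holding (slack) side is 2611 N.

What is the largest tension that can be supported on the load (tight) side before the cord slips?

T_max ≈ 4850 N

At impending slip the capstan equation gives T₂/T₁ = e^{μβ} with β in radians.
β = 136.6° × π/180 = 2.384 rad.
e^{μβ} = e^{0.26×2.384} = 1.859.
T₂ = T₁ · e^{μβ} = 2611 × 1.859 = 4850 N.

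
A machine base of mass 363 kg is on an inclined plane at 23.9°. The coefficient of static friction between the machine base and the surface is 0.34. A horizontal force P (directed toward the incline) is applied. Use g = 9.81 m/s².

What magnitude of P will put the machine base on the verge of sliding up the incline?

At impending motion up the slope, friction acts down-slope at its limit: f = μ_s N.
Perpendicular to the incline: N = m g cos θ + P sin θ.
Along the incline: P cos θ = m g sin θ + μ_s N = m g sin θ + μ_s (m g cos θ + P sin θ).
Solving, P (cos θ − μ_s sin θ) = m g (sin θ + μ_s cos θ), so P = 363×9.81×(sin 23.9° + 0.34 cos 23.9°)/(cos 23.9° − 0.34 sin 23.9°) = 3560×0.716/0.7765 = 3280 N.

P ≈ 3280 N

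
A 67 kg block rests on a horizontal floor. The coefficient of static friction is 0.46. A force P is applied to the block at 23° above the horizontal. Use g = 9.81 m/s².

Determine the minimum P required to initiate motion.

N = m g − P sin α (the pull lifts the block).
At impending slip, P cos α = μ_s N = μ_s (m g − P sin α).
Solving: P (cos α + μ_s sin α) = μ_s m g → P = 0.46×657/(cos 23° + 0.46 sin 23°) = 302/1.1 = 275 N.

P ≈ 275 N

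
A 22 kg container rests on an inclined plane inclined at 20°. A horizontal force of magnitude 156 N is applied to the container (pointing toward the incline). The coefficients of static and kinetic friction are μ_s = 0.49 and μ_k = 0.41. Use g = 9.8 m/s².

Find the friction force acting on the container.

The horizontal push has a component P sin θ into the surface, so N = m g cos θ + P sin θ = 202.6 + 53.36 = 256 N.
Parallel to the incline: P cos θ − m g sin θ = 146.6 − 73.74 = 72.85 N; the friction needed to balance this is 72.85 N acting down the slope.
The limit of static friction is μ_s N = 125.4 N.
Since 72.85 N is within the 125.4 N limit, the container stays put and friction is exactly 72.9 N.

f ≈ 72.9 N (down the incline)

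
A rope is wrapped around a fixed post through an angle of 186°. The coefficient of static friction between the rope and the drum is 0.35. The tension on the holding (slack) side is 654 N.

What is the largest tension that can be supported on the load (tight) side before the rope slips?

At impending slip the capstan equation gives T₂/T₁ = e^{μβ} with β in radians.
β = 186° × π/180 = 3.246 rad.
e^{μβ} = e^{0.35×3.246} = 3.115.
T₂ = T₁ · e^{μβ} = 654 × 3.115 = 2040 N.

T_max ≈ 2040 N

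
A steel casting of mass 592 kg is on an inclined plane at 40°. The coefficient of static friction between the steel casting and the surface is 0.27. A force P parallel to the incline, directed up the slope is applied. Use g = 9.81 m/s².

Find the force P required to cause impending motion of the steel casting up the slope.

At impending motion up the slope, friction acts down-slope at its limit: f = μ_s N.
P is parallel to the surface, so N = m g cos θ = 4450 N.
Along the incline: P = m g sin θ + μ_s N = 3730 + 0.27×4450 = 4930 N.

P ≈ 4930 N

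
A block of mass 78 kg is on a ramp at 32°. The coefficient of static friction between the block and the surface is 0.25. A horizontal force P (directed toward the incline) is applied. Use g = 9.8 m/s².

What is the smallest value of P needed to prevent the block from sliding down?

P_min ≈ 248 N

The block tends to slide down (tan θ > μ_s), so at the point of impending slip friction acts up-slope at its limit: f = μ_s N.
Perpendicular to the incline: N = m g cos θ + P sin θ.
Along the incline: P cos θ + μ_s N = m g sin θ, i.e. P cos θ + μ_s (m g cos θ + P sin θ) = m g sin θ.
Solving, P (cos θ + μ_s sin θ) = m g (sin θ − μ_s cos θ), so P = 764×0.3179/0.9805 = 248 N.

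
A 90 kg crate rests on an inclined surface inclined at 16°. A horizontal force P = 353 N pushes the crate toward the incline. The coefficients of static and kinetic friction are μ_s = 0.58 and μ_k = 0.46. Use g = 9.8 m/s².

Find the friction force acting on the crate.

The horizontal push has a component P sin θ into the surface, so N = m g cos θ + P sin θ = 847.8 + 97.3 = 945.1 N.
Along the incline, the net driving force (taking up-slope positive) is P cos θ − m g sin θ = 339.3 − 243.1 = 96.21 N, so equilibrium requires friction f = -96.21 N (down-slope).
The limit of static friction is μ_s N = 548.2 N.
Since 96.21 N is within the 548.2 N limit, the crate stays put and friction is exactly 96.2 N.

f ≈ 96.2 N (down the incline)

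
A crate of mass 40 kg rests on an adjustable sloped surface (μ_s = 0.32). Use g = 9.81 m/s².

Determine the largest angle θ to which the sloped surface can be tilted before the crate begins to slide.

θ_max ≈ 17.7°

At the slip threshold, m g sin θ = μ_s · m g cos θ, so tan θ = μ_s.
θ_max = arctan(0.32) = 17.7°.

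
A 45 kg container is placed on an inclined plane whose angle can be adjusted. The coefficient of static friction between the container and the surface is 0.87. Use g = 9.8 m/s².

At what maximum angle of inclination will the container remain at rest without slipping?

θ_max ≈ 41°

At the slip threshold, m g sin θ = μ_s · m g cos θ, so tan θ = μ_s.
θ_max = arctan(0.87) = 41°.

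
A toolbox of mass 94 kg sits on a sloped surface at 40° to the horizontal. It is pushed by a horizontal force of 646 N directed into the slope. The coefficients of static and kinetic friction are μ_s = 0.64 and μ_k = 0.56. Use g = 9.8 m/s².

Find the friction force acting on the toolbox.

f ≈ 97.3 N (up the incline)

Resolve perpendicular to the incline: N = m g cos θ + P sin θ = 94×9.8×cos 40° + 646×sin 40° = 1121 N.
Parallel to the incline: P cos θ − m g sin θ = 494.9 − 592.1 = -97.27 N; the friction needed to balance this is 97.27 N acting up the slope.
Maximum static friction: μ_s N = 0.64 × 1121 = 717.4 N.
|f_req| = 97.27 ≤ 717.4 N → the toolbox is in equilibrium; friction equals the required value.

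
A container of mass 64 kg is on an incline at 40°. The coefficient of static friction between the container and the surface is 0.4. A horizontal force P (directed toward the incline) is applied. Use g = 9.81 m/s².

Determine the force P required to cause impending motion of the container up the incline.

P ≈ 1170 N

At impending motion up the slope, friction acts down-slope at its limit: f = μ_s N.
Perpendicular to the incline: N = m g cos θ + P sin θ.
Along the incline: P cos θ = m g sin θ + μ_s N = m g sin θ + μ_s (m g cos θ + P sin θ).
Solving, P (cos θ − μ_s sin θ) = m g (sin θ + μ_s cos θ), so P = 64×9.81×(sin 40° + 0.4 cos 40°)/(cos 40° − 0.4 sin 40°) = 628×0.9492/0.5089 = 1170 N.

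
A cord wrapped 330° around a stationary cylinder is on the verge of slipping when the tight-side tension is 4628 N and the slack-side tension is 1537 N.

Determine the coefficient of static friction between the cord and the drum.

T₂/T₁ = e^{μβ} → μ = ln(T₂/T₁)/β.
β = 330° = 5.76 rad.
μ = ln(4628/1537)/5.76 = ln(3.011)/5.76 = 0.191.

μ ≈ 0.191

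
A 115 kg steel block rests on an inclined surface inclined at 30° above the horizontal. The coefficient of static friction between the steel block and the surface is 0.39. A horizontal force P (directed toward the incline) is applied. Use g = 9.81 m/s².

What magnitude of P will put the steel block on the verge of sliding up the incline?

P ≈ 1410 N

At impending motion up the slope, friction acts down-slope at its limit: f = μ_s N.
Perpendicular to the incline: N = m g cos θ + P sin θ.
Along the incline: P cos θ = m g sin θ + μ_s N = m g sin θ + μ_s (m g cos θ + P sin θ).
Solving, P (cos θ − μ_s sin θ) = m g (sin θ + μ_s cos θ), so P = 115×9.81×(sin 30° + 0.39 cos 30°)/(cos 30° − 0.39 sin 30°) = 1130×0.8377/0.671 = 1410 N.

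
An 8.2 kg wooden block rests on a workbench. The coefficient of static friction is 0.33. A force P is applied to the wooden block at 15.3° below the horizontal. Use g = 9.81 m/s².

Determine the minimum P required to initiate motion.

N = m g + P sin α (the push presses the wooden block into the workbench).
At impending slip, P cos α = μ_s N = μ_s (m g + P sin α).
Solving: P (cos α − μ_s sin α) = μ_s m g → P = 0.33×80.4/(cos 15.3° − 0.33 sin 15.3°) = 26.5/0.8775 = 30.3 N.

P ≈ 30.3 N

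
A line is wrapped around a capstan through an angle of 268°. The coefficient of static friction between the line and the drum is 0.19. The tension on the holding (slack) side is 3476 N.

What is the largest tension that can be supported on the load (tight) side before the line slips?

At impending slip the capstan equation gives T₂/T₁ = e^{μβ} with β in radians.
β = 268° × π/180 = 4.677 rad.
e^{μβ} = e^{0.19×4.677} = 2.432.
T₂ = T₁ · e^{μβ} = 3476 × 2.432 = 8450 N.

T_max ≈ 8450 N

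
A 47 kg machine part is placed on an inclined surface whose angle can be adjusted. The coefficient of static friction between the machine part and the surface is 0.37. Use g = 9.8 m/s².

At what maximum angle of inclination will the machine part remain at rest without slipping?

At the slip threshold, m g sin θ = μ_s · m g cos θ, so tan θ = μ_s.
θ_max = arctan(0.37) = 20.3°.

θ_max ≈ 20.3°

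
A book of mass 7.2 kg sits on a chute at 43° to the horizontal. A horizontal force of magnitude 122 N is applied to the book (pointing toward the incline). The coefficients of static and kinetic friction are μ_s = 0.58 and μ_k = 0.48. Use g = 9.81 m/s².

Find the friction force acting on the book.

f ≈ 41.1 N (down the incline)

The horizontal push has a component P sin θ into the surface, so N = m g cos θ + P sin θ = 51.66 + 83.2 = 134.9 N.
Parallel to the incline: P cos θ − m g sin θ = 89.23 − 48.17 = 41.05 N; the friction needed to balance this is 41.05 N acting down the slope.
Maximum static friction: μ_s N = 0.58 × 134.9 = 78.22 N.
Since 41.05 N is within the 78.22 N limit, the book stays put and friction is exactly 41.1 N.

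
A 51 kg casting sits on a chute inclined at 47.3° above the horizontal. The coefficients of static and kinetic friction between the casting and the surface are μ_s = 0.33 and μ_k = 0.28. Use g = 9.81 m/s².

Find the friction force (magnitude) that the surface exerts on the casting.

Normal force: N = m g cos θ = 51 × 9.81 × cos 47.3° = 339.3 N.
For equilibrium along the incline, friction must balance the weight component: f = m g sin θ = 367.7 N up the slope.
Maximum static friction available: μ_s N = 0.33 × 339.3 = 112 N.
Since |367.7| > 112 N, static friction cannot hold it; the casting slides down the incline and kinetic friction applies: f = μ_k N = 0.28 × 339.3 = 95 N.

f ≈ 95 N (up the incline)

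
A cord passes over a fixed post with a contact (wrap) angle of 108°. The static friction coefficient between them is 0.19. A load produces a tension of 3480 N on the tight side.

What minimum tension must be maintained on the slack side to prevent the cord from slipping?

Capstan equation at impending slip: T_tight/T_slack = e^{μβ}.
β = 108° = 1.885 rad; e^{μβ} = e^{0.19×1.885} = 1.431.
T_slack = T_tight / e^{μβ} = 3480 / 1.431 = 2430 N.

T_min ≈ 2430 N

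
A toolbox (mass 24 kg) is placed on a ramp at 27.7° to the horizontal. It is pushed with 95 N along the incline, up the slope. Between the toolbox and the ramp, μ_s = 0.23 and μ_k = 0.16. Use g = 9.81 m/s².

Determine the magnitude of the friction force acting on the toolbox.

Perpendicular to the surface, N = m g cos θ = 24·9.81·cos 27.7° = 208.5 N.
The friction needed for equilibrium is m g sin θ − P = 109.4 − 95 = 14.44 N, measured positive up-slope.
The static-friction ceiling is μ_s N = 0.23 × 208.5 = 47.95 N.
Since |14.44| ≤ 47.95 N, the toolbox remains in static equilibrium and friction takes exactly the required value.

f ≈ 14.4 N (up the incline)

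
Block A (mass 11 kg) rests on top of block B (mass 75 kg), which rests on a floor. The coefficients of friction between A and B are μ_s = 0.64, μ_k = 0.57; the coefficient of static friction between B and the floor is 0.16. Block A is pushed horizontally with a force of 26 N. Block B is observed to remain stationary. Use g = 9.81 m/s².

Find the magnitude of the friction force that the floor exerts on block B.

Normal force at the A–B interface: N₁ = m_A g = 107.9 N.
So the A–B interface can sustain at most μ_s N₁ = 69.06 N of static friction.
Since P = 26 N ≤ 69.06 N, A does not slip on B; friction on A equals P = 26 N.
B experiences an equal 26 N forward from A (third law). B is in equilibrium, so the floor supplies f₂ = 26 N of static friction (limit μ_s(m_A+m_B)g = 135 N, not exceeded).

f ≈ 26 N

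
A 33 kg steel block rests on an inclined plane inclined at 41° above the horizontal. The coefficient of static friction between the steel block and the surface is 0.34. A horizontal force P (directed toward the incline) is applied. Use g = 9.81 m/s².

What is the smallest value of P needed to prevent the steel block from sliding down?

The steel block tends to slide down (tan θ > μ_s), so at the point of impending slip friction acts up-slope at its limit: f = μ_s N.
Perpendicular to the incline: N = m g cos θ + P sin θ.
Along the incline: P cos θ + μ_s N = m g sin θ, i.e. P cos θ + μ_s (m g cos θ + P sin θ) = m g sin θ.
Solving, P (cos θ + μ_s sin θ) = m g (sin θ − μ_s cos θ), so P = 324×0.3995/0.9778 = 132 N.

P_min ≈ 132 N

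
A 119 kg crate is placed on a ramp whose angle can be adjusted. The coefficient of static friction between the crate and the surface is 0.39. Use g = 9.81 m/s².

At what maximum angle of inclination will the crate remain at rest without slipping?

θ_max ≈ 21.3°

At the slip threshold, m g sin θ = μ_s · m g cos θ, so tan θ = μ_s.
θ_max = arctan(0.39) = 21.3°.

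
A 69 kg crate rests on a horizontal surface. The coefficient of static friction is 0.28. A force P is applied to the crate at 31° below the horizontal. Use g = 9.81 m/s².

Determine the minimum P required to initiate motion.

N = m g + P sin α (the push presses the crate into the horizontal surface).
At impending slip, P cos α = μ_s N = μ_s (m g + P sin α).
Solving: P (cos α − μ_s sin α) = μ_s m g → P = 0.28×677/(cos 31° − 0.28 sin 31°) = 190/0.713 = 266 N.

P ≈ 266 N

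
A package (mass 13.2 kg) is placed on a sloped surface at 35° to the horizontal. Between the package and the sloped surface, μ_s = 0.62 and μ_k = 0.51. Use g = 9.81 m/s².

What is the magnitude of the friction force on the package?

f ≈ 54.1 N (up the incline)

Normal force: N = m g cos θ = 13.2 × 9.81 × cos 35° = 106.1 N.
For equilibrium along the incline, friction must balance the weight component: f = m g sin θ = 74.27 N up the slope.
Static friction can supply at most μ_s N = 65.77 N.
|74.27| exceeds 65.77 N, so the package slips down-slope; friction is kinetic, f = μ_k N = 0.51×106.1 = 54.1 N.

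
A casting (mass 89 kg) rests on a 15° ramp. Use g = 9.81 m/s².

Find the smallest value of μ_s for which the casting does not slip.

At the slip threshold m g sin θ = μ_s m g cos θ, so μ_s,min = tan θ.
μ_s,min = tan 15° = 0.268.

μ_s,min ≈ 0.268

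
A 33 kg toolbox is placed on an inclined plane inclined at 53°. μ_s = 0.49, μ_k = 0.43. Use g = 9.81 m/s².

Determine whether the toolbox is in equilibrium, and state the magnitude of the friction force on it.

N = m g cos θ = 195 N.
Down-slope weight component: m g sin θ = 259 N.
μ_s N = 95.5 N.
259 > 95.5 N, so it slides; kinetic friction f = μ_k N = 0.43×195 = 83.8 N.

f ≈ 83.8 N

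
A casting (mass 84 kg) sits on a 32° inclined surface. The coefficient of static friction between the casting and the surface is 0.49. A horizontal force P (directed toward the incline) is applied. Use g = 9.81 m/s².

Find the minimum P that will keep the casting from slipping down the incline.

P_min ≈ 85.1 N

The casting tends to slide down (tan θ > μ_s), so at the point of impending slip friction acts up-slope at its limit: f = μ_s N.
Perpendicular to the incline: N = m g cos θ + P sin θ.
Along the incline: P cos θ + μ_s N = m g sin θ, i.e. P cos θ + μ_s (m g cos θ + P sin θ) = m g sin θ.
Solving, P (cos θ + μ_s sin θ) = m g (sin θ − μ_s cos θ), so P = 824×0.1144/1.108 = 85.1 N.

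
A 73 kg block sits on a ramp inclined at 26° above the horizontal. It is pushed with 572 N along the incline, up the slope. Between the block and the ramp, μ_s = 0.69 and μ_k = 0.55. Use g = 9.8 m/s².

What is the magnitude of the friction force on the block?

f ≈ 258 N (down the incline)

Normal force: N = m g cos θ = 73 × 9.8 × cos 26° = 643 N.
For equilibrium along the incline the friction force must supply f = m g sin θ − P = 313.6 − 572 = -258.4 N (positive meaning up-slope).
Static friction can supply at most μ_s N = 443.7 N.
Since |-258.4| ≤ 443.7 N, static friction is sufficient; f equals the required value, not μ_s N.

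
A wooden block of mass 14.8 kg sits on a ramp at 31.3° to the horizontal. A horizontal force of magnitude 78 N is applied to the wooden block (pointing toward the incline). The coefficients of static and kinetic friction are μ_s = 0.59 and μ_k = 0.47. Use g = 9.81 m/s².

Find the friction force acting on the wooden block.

Normal direction: N = m g cos θ + P sin θ = 164.6 N.
Along the incline, the net driving force (taking up-slope positive) is P cos θ − m g sin θ = 66.65 − 75.43 = -8.78 N, so equilibrium requires friction f = 8.78 N (up-slope).
The limit of static friction is μ_s N = 97.1 N.
|f_req| = 8.78 ≤ 97.1 N → the wooden block is in equilibrium; friction equals the required value.

f ≈ 8.78 N (up the incline)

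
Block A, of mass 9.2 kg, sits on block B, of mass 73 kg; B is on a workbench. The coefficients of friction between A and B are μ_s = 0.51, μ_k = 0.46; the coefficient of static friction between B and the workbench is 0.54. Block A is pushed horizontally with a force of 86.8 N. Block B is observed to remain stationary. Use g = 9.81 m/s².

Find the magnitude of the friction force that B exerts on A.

Normal force at the A–B interface: N₁ = m_A g = 90.25 N.
Maximum static friction on A from B: μ_s N₁ = 0.51×90.25 = 46.03 N.
P = 86.8 N exceeds that limit, so A slips over B and the interface friction becomes kinetic: f₁ = μ_k N₁ = 0.46×90.25 = 41.5 N.
B experiences an equal 41.5 N forward from A (third law). B is in equilibrium, so the floor supplies f₂ = 41.5 N of static friction (limit μ_s(m_A+m_B)g = 435.4 N, not exceeded).

f ≈ 41.5 N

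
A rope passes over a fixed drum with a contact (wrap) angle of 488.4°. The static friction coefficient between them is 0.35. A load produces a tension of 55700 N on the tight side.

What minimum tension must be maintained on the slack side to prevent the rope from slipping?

T_min ≈ 2820 N

Capstan equation at impending slip: T_tight/T_slack = e^{μβ}.
β = 488.4° = 8.524 rad; e^{μβ} = e^{0.35×8.524} = 19.76.
T_slack = T_tight / e^{μβ} = 55700 / 19.76 = 2820 N.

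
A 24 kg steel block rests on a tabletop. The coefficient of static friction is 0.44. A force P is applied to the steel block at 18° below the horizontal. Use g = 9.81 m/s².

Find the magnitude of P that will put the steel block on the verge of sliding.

P ≈ 127 N

N = m g + P sin α (the push presses the steel block into the tabletop).
At impending slip, P cos α = μ_s N = μ_s (m g + P sin α).
Solving: P (cos α − μ_s sin α) = μ_s m g → P = 0.44×235/(cos 18° − 0.44 sin 18°) = 104/0.8151 = 127 N.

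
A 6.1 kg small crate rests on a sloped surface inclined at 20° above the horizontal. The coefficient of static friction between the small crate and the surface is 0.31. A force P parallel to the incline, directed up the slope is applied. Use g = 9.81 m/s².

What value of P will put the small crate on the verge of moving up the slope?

P ≈ 37.9 N

At impending motion up the slope, friction acts down-slope at its limit: f = μ_s N.
P is parallel to the surface, so N = m g cos θ = 56.2 N.
Along the incline: P = m g sin θ + μ_s N = 20.5 + 0.31×56.2 = 37.9 N.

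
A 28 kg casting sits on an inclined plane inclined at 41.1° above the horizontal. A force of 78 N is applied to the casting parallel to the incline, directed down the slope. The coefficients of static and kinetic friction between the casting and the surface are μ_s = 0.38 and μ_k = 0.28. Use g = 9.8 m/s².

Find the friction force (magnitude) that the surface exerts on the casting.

f ≈ 57.9 N (up the incline)

The normal reaction is N = m g cos θ = 206.8 N.
For equilibrium along the incline the friction force must supply f = m g sin θ + P = 180.4 + 78 = 258.4 N (positive meaning up-slope).
The static-friction ceiling is μ_s N = 0.38 × 206.8 = 78.58 N.
|258.4| exceeds 78.58 N, so the casting slips down-slope; friction is kinetic, f = μ_k N = 0.28×206.8 = 57.9 N.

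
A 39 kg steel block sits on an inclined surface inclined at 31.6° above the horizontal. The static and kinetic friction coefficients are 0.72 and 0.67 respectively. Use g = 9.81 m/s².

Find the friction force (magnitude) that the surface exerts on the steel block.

f ≈ 200 N (up the incline)

Normal force: N = m g cos θ = 39 × 9.81 × cos 31.6° = 325.9 N.
Along the slope the weight component is m g sin θ = 200.5 N; friction must supply exactly this, acting up-slope.
Maximum static friction available: μ_s N = 0.72 × 325.9 = 234.6 N.
Since |200.5| ≤ 234.6 N, the steel block remains in static equilibrium and friction takes exactly the required value.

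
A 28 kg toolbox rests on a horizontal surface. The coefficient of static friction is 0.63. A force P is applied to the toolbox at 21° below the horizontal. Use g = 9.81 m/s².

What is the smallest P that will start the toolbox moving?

N = m g + P sin α (the push presses the toolbox into the horizontal surface).
At impending slip, P cos α = μ_s N = μ_s (m g + P sin α).
Solving: P (cos α − μ_s sin α) = μ_s m g → P = 0.63×275/(cos 21° − 0.63 sin 21°) = 173/0.7078 = 244 N.

P ≈ 244 N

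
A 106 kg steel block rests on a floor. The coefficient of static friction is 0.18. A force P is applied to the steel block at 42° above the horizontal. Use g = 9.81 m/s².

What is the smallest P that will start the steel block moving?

N = m g − P sin α (the pull lifts the steel block).
At impending slip, P cos α = μ_s N = μ_s (m g − P sin α).
Solving: P (cos α + μ_s sin α) = μ_s m g → P = 0.18×1040/(cos 42° + 0.18 sin 42°) = 187/0.8636 = 217 N.

P ≈ 217 N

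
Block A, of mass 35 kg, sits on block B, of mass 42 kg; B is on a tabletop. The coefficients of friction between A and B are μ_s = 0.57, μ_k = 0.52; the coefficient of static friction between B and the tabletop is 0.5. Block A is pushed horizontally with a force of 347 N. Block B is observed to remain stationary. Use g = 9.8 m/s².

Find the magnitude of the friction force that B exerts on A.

The normal force B exerts on A is simply A's weight, N₁ = 343 N.
Maximum static friction on A from B: μ_s N₁ = 0.57×343 = 195.5 N.
P = 347 N exceeds that limit, so A slips over B and the interface friction becomes kinetic: f₁ = μ_k N₁ = 0.52×343 = 178 N.
By Newton's third law B feels 178 N forward from A. With B stationary, the floor's static friction on B balances it: f₂ = 178 N (well within μ_s(m_A+m_B)g = 377.3 N).

f ≈ 178 N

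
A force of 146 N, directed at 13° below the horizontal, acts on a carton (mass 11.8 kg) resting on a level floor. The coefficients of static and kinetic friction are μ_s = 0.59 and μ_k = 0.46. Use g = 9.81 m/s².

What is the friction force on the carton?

f ≈ 68.4 N

The vertical component of P adds to the normal force: N = m g + P sin α = 115.8 + 32.84 = 148.6 N.
The horizontal driving force is P cos α = 142.3 N, so equilibrium needs friction f = 142.3 N.
The static-friction limit is μ_s N = 87.67 N.
142.3 > 87.67 N → the carton slides; f = μ_k N = 0.46×148.6 = 68.4 N.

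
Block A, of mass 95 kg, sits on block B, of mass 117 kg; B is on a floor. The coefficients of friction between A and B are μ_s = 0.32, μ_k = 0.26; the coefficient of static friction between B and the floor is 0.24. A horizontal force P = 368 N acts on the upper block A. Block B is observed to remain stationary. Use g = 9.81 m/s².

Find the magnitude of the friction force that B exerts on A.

f ≈ 242 N

Normal force at the A–B interface: N₁ = m_A g = 932 N.
Maximum static friction on A from B: μ_s N₁ = 0.32×932 = 298.2 N.
Since P = 368 N > 298.2 N, A slides on B; the A–B friction is kinetic: f₁ = μ_k N₁ = 0.26×932 = 242 N.
By Newton's third law B feels 242 N forward from A. With B stationary, the floor's static friction on B balances it: f₂ = 242 N (well within μ_s(m_A+m_B)g = 499.1 N).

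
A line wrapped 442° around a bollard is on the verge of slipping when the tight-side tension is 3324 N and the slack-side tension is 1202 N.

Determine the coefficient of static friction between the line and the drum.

μ ≈ 0.132

T₂/T₁ = e^{μβ} → μ = ln(T₂/T₁)/β.
β = 442° = 7.714 rad.
μ = ln(3324/1202)/7.714 = ln(2.765)/7.714 = 0.132.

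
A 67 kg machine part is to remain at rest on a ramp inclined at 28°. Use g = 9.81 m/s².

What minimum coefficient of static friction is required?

At the slip threshold m g sin θ = μ_s m g cos θ, so μ_s,min = tan θ.
μ_s,min = tan 28° = 0.532.

μ_s,min ≈ 0.532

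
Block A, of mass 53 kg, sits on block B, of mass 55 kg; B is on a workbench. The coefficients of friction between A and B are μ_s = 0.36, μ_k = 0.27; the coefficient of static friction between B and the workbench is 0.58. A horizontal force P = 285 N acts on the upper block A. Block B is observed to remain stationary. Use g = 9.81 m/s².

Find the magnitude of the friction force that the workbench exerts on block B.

Normal force at the A–B interface: N₁ = m_A g = 519.9 N.
So the A–B interface can sustain at most μ_s N₁ = 187.2 N of static friction.
Since P = 285 N > 187.2 N, A slides on B; the A–B friction is kinetic: f₁ = μ_k N₁ = 0.27×519.9 = 140 N.
B experiences an equal 140 N forward from A (third law). B is in equilibrium, so the floor supplies f₂ = 140 N of static friction (limit μ_s(m_A+m_B)g = 614.5 N, not exceeded).

f ≈ 140 N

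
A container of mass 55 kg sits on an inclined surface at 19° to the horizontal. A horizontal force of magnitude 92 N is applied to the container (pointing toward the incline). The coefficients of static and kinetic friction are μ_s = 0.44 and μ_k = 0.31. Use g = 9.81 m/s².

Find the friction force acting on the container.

The horizontal push has a component P sin θ into the surface, so N = m g cos θ + P sin θ = 510.2 + 29.95 = 540.1 N.
Along the incline, the net driving force (taking up-slope positive) is P cos θ − m g sin θ = 86.99 − 175.7 = -88.67 N, so equilibrium requires friction f = 88.67 N (up-slope).
The limit of static friction is μ_s N = 237.6 N.
|f_req| = 88.67 ≤ 237.6 N → the container is in equilibrium; friction equals the required value.

f ≈ 88.7 N (up the incline)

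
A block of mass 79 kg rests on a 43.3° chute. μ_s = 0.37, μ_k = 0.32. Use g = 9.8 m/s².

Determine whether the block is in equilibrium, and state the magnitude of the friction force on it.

f ≈ 180 N

N = m g cos θ = 563 N.
Down-slope weight component: m g sin θ = 531 N.
μ_s N = 208 N.
531 > 208 N, so it slides; kinetic friction f = μ_k N = 0.32×563 = 180 N.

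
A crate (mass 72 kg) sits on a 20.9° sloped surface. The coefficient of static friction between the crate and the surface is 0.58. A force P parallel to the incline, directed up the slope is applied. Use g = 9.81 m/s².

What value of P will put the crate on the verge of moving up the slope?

P ≈ 635 N

At impending motion up the slope, friction acts down-slope at its limit: f = μ_s N.
P is parallel to the surface, so N = m g cos θ = 660 N.
Along the incline: P = m g sin θ + μ_s N = 252 + 0.58×660 = 635 N.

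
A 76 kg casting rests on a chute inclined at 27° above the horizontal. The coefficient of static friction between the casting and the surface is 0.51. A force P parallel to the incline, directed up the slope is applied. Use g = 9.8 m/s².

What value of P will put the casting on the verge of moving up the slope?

At impending motion up the slope, friction acts down-slope at its limit: f = μ_s N.
P is parallel to the surface, so N = m g cos θ = 664 N.
Along the incline: P = m g sin θ + μ_s N = 338 + 0.51×664 = 677 N.

P ≈ 677 N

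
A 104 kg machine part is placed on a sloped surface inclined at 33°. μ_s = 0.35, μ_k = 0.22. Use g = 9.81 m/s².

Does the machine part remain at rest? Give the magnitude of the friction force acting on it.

f ≈ 188 N

N = m g cos θ = 856 N.
Down-slope weight component: m g sin θ = 556 N.
μ_s N = 299 N.
556 > 299 N, so it slides; kinetic friction f = μ_k N = 0.22×856 = 188 N.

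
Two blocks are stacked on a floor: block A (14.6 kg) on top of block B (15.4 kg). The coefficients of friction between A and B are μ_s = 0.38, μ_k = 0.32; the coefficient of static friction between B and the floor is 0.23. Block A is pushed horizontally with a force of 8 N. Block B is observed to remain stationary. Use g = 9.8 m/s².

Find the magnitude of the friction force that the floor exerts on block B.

f ≈ 8 N

Between the blocks, N₁ = m_A g = 143.1 N.
So the A–B interface can sustain at most μ_s N₁ = 54.37 N of static friction.
P = 8 N is within that limit, so A and B move together (both at rest); the A–B friction is simply f₁ = P = 8 N.
By Newton's third law B feels 8 N forward from A. With B stationary, the floor's static friction on B balances it: f₂ = 8 N (well within μ_s(m_A+m_B)g = 67.62 N).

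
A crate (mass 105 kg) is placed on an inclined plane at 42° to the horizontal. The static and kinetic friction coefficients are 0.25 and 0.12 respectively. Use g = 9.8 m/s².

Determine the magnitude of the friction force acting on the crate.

The normal reaction is N = m g cos θ = 764.7 N.
For equilibrium along the incline, friction must balance the weight component: f = m g sin θ = 688.5 N up the slope.
Maximum static friction available: μ_s N = 0.25 × 764.7 = 191.2 N.
Since |688.5| > 191.2 N, static friction cannot hold it; the crate slides down the incline and kinetic friction applies: f = μ_k N = 0.12 × 764.7 = 91.8 N.

f ≈ 91.8 N (up the incline)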